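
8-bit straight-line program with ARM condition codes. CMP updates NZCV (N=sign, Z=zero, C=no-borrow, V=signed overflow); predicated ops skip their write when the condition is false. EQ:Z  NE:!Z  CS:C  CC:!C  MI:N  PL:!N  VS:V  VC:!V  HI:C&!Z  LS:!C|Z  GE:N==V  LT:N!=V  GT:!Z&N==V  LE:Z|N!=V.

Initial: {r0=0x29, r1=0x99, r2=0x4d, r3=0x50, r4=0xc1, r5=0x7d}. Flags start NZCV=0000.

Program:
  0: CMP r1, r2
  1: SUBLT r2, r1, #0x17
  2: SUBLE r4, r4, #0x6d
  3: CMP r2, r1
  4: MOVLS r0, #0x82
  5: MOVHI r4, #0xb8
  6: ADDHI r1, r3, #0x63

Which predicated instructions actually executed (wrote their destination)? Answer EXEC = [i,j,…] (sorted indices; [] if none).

[0] flags=0011 → (cmp)
[1] flags=0011 LT?T → r2=0x82
[2] flags=0011 LE?T → r4=0x54
[3] flags=1000 → (cmp)
[4] flags=1000 LS?T → r0=0x82
[5] flags=1000 HI?F → skip
[6] flags=1000 HI?F → skip

EXEC = [1,2,4]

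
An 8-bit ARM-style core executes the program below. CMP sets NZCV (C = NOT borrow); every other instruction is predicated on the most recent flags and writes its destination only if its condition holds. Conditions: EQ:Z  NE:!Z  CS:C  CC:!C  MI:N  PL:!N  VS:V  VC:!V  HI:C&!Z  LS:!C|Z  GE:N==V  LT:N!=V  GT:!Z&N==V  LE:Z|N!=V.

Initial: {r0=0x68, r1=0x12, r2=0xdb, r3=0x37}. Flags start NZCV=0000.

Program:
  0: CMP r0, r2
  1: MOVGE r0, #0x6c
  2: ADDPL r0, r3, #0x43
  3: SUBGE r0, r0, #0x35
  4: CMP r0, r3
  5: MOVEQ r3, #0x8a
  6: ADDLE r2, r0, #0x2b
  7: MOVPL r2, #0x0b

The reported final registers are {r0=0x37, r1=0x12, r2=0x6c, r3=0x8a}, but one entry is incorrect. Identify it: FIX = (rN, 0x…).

0: ✓ CMP  NZCV=1001
1: ✓ MOVGE  r0←0x6c
2: · ADDPL
3: ✓ SUBGE  r0←0x37
4: ✓ CMP  NZCV=0110
5: ✓ MOVEQ  r3←0x8a
6: ✓ ADDLE  r2←0x62
7: ✓ MOVPL  r2←0x0b

FIX = (r2, 0x0b)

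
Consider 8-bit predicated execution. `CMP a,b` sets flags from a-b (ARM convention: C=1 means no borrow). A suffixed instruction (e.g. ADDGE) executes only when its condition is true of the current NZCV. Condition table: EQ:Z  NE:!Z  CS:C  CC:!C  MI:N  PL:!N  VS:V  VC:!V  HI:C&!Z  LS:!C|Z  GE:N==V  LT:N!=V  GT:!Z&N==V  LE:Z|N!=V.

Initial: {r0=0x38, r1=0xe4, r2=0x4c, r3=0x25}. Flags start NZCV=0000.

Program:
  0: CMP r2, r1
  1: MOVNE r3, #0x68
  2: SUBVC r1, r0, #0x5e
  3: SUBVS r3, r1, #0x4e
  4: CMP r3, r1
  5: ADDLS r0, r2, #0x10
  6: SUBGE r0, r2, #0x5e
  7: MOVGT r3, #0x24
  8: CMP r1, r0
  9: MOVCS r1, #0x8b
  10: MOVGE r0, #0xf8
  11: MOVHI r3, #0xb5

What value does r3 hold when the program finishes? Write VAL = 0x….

0: ✓ CMP  NZCV=0000
1: ✓ MOVNE  r3←0x68
2: ✓ SUBVC  r1←0xda
3: · SUBVS
4: ✓ CMP  NZCV=1001
5: ✓ ADDLS  r0←0x5c
6: ✓ SUBGE  r0←0xee
7: ✓ MOVGT  r3←0x24
8: ✓ CMP  NZCV=1000
9: · MOVCS
10: · MOVGE
11: · MOVHI

VAL = 0x24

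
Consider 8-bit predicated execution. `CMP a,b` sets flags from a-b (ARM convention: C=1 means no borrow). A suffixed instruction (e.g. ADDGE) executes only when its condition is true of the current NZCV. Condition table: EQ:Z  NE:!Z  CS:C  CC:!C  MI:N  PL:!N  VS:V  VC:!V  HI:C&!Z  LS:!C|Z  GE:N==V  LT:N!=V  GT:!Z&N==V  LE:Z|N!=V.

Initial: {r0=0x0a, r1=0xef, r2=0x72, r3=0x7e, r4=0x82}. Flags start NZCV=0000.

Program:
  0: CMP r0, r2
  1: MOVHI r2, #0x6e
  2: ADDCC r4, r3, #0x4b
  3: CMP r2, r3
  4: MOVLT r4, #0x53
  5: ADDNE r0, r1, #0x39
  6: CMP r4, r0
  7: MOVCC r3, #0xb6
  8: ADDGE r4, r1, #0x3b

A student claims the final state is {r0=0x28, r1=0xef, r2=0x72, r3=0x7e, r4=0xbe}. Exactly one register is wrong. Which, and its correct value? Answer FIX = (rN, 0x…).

0: ✓ CMP  NZCV=1000
1: · MOVHI
2: ✓ ADDCC  r4←0xc9
3: ✓ CMP  NZCV=1000
4: ✓ MOVLT  r4←0x53
5: ✓ ADDNE  r0←0x28
6: ✓ CMP  NZCV=0010
7: · MOVCC
8: ✓ ADDGE  r4←0x2a

FIX = (r4, 0x2a)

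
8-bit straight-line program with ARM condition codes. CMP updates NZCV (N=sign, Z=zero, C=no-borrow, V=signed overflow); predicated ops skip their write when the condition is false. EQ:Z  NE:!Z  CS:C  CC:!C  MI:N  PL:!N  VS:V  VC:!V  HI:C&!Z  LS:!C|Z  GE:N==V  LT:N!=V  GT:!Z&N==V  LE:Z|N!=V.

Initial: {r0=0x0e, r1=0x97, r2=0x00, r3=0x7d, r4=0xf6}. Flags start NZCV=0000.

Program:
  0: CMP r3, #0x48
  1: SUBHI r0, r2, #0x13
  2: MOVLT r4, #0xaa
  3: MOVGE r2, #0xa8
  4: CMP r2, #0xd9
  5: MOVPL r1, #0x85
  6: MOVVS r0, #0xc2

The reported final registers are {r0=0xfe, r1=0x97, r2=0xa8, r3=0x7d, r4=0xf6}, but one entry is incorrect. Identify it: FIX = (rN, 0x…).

FIX = (r0, 0xed)

0: ✓ CMP  NZCV=0010
1: ✓ SUBHI  r0←0xed
2: · MOVLT
3: ✓ MOVGE  r2←0xa8
4: ✓ CMP  NZCV=1000
5: · MOVPL
6: · MOVVS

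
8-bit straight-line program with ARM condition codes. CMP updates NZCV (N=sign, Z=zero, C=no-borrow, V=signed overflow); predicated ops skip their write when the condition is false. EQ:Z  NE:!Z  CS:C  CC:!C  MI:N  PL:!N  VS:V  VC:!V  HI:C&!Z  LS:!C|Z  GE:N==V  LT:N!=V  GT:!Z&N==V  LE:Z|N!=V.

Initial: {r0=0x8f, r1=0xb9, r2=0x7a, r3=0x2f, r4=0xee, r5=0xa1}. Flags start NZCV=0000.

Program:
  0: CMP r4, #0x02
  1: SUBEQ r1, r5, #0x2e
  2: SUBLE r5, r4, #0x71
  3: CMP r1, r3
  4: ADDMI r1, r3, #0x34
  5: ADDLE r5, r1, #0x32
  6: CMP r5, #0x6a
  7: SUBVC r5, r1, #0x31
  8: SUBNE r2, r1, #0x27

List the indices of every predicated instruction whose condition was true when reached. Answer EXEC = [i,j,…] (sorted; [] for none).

0: ✓ CMP  NZCV=1010
1: · SUBEQ
2: ✓ SUBLE  r5←0x7d
3: ✓ CMP  NZCV=1010
4: ✓ ADDMI  r1←0x63
5: ✓ ADDLE  r5←0x95
6: ✓ CMP  NZCV=0011
7: · SUBVC
8: ✓ SUBNE  r2←0x3c

EXEC = [2,4,5,8]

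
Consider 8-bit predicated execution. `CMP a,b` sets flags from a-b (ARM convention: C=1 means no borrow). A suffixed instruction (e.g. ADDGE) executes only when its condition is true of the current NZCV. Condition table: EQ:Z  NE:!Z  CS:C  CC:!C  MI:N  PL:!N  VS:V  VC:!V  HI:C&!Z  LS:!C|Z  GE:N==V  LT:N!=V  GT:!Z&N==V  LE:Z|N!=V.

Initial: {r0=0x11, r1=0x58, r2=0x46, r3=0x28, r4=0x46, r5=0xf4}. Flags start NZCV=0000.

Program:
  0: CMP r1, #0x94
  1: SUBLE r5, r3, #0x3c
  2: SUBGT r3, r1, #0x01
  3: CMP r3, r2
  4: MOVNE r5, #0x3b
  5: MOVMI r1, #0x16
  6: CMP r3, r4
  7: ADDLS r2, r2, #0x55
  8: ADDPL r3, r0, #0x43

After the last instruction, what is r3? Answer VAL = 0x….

VAL = 0x54

[0] flags=1001 → (cmp)
[1] flags=1001 LE?F → skip
[2] flags=1001 GT?T → r3=0x57
[3] flags=0010 → (cmp)
[4] flags=0010 NE?T → r5=0x3b
[5] flags=0010 MI?F → skip
[6] flags=0010 → (cmp)
[7] flags=0010 LS?F → skip
[8] flags=0010 PL?T → r3=0x54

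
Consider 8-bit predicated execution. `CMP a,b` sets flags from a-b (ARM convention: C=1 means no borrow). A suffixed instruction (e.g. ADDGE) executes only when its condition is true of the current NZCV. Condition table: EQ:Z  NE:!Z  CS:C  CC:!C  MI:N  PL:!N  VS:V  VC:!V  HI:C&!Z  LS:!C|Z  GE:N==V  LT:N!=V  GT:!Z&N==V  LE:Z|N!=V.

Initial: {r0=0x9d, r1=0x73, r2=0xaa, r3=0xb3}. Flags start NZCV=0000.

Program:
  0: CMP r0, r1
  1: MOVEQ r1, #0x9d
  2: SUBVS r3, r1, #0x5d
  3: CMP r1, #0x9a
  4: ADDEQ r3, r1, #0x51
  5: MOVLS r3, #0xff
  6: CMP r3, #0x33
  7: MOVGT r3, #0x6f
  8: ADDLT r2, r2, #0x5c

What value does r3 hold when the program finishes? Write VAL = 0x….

0: ✓ CMP  NZCV=0011
1: · MOVEQ
2: ✓ SUBVS  r3←0x16
3: ✓ CMP  NZCV=1001
4: · ADDEQ
5: ✓ MOVLS  r3←0xff
6: ✓ CMP  NZCV=1010
7: · MOVGT
8: ✓ ADDLT  r2←0x06

VAL = 0xff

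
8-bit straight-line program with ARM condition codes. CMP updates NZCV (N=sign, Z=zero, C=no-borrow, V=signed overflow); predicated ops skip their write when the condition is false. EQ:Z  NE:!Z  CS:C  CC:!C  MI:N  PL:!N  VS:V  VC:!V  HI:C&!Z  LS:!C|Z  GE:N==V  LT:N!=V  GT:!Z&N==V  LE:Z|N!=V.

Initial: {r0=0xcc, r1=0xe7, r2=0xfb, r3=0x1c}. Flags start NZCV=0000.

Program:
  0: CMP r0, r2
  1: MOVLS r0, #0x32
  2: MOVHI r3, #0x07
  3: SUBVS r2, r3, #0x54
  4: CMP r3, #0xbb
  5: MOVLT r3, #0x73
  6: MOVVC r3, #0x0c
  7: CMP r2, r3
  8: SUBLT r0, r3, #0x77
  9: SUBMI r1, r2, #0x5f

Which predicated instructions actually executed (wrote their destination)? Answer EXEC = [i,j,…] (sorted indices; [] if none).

0: ✓ CMP  NZCV=1000
1: ✓ MOVLS  r0←0x32
2: · MOVHI
3: · SUBVS
4: ✓ CMP  NZCV=0000
5: · MOVLT
6: ✓ MOVVC  r3←0x0c
7: ✓ CMP  NZCV=1010
8: ✓ SUBLT  r0←0x95
9: ✓ SUBMI  r1←0x9c

EXEC = [1,6,8,9]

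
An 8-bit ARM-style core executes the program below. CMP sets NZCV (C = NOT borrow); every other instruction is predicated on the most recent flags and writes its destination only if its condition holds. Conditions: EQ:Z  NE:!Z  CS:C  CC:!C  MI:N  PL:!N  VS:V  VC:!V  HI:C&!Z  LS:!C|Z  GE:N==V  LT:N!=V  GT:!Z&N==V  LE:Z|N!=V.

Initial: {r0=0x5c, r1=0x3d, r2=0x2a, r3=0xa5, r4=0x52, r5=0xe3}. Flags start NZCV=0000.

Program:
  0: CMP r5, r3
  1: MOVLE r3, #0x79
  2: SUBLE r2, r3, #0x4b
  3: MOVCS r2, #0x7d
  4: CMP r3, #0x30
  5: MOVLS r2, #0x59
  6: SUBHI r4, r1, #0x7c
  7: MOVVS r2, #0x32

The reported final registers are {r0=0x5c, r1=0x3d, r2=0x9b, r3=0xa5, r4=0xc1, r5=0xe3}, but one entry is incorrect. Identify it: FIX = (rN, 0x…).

FIX = (r2, 0x32)

[0] flags=0010 → (cmp)
[1] flags=0010 LE?F → skip
[2] flags=0010 LE?F → skip
[3] flags=0010 CS?T → r2=0x7d
[4] flags=0011 → (cmp)
[5] flags=0011 LS?F → skip
[6] flags=0011 HI?T → r4=0xc1
[7] flags=0011 VS?T → r2=0x32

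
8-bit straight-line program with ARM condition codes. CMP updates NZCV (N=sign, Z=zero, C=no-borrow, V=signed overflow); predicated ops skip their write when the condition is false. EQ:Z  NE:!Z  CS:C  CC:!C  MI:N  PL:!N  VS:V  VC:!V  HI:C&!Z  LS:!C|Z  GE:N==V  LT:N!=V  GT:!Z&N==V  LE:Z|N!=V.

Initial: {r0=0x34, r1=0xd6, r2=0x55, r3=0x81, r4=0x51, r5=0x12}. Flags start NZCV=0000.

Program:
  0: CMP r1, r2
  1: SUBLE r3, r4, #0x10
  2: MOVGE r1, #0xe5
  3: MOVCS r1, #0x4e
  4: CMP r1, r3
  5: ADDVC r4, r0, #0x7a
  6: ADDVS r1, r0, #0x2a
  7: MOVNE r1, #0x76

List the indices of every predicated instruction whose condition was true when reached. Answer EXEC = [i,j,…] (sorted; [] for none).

[0] flags=1010 → (cmp)
[1] flags=1010 LE?T → r3=0x41
[2] flags=1010 GE?F → skip
[3] flags=1010 CS?T → r1=0x4e
[4] flags=0010 → (cmp)
[5] flags=0010 VC?T → r4=0xae
[6] flags=0010 VS?F → skip
[7] flags=0010 NE?T → r1=0x76

EXEC = [1,3,5,7]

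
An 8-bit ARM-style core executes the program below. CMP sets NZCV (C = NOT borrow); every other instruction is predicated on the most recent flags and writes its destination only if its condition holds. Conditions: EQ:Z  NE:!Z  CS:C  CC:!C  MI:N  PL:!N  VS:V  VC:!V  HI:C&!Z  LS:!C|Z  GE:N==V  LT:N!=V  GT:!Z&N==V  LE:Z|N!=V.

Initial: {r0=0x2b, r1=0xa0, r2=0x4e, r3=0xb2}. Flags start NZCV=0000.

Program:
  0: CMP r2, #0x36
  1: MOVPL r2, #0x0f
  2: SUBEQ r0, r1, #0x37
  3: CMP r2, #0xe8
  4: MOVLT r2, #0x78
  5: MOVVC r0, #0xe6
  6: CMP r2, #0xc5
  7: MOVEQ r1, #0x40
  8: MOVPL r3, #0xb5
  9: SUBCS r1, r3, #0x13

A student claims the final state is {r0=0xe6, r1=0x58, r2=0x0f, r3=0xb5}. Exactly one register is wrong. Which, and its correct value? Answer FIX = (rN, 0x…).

FIX = (r1, 0xa0)

0: ✓ CMP  NZCV=0010
1: ✓ MOVPL  r2←0x0f
2: · SUBEQ
3: ✓ CMP  NZCV=0000
4: · MOVLT
5: ✓ MOVVC  r0←0xe6
6: ✓ CMP  NZCV=0000
7: · MOVEQ
8: ✓ MOVPL  r3←0xb5
9: · SUBCS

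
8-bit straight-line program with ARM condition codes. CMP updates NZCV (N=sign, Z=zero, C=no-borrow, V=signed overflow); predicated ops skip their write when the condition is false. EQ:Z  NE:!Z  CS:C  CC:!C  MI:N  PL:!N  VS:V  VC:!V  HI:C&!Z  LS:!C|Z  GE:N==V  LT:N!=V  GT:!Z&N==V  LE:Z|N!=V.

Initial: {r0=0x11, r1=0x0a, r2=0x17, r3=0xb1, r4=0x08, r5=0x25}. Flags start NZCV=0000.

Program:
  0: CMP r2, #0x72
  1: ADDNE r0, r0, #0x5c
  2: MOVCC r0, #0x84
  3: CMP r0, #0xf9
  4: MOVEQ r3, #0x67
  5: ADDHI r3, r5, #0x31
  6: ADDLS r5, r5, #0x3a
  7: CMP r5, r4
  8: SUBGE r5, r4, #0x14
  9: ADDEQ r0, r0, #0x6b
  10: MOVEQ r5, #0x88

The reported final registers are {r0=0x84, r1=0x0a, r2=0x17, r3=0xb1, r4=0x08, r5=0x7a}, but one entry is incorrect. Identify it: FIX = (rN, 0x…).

FIX = (r5, 0xf4)

0: ✓ CMP  NZCV=1000
1: ✓ ADDNE  r0←0x6d
2: ✓ MOVCC  r0←0x84
3: ✓ CMP  NZCV=1000
4: · MOVEQ
5: · ADDHI
6: ✓ ADDLS  r5←0x5f
7: ✓ CMP  NZCV=0010
8: ✓ SUBGE  r5←0xf4
9: · ADDEQ
10: · MOVEQ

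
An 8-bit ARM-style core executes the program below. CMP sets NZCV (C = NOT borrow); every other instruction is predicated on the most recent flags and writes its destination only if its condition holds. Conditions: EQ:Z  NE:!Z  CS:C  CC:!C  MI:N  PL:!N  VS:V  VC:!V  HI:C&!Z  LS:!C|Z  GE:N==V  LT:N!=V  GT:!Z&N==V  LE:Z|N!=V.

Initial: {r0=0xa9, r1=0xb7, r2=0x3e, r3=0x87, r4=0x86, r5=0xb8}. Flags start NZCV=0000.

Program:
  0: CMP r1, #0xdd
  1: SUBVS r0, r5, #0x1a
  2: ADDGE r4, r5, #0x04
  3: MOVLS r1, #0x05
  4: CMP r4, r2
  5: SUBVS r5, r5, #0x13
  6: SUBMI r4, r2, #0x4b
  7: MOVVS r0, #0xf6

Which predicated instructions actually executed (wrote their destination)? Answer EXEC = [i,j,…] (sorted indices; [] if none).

EXEC = [3,5,7]

[0] flags=1000 → (cmp)
[1] flags=1000 VS?F → skip
[2] flags=1000 GE?F → skip
[3] flags=1000 LS?T → r1=0x05
[4] flags=0011 → (cmp)
[5] flags=0011 VS?T → r5=0xa5
[6] flags=0011 MI?F → skip
[7] flags=0011 VS?T → r0=0xf6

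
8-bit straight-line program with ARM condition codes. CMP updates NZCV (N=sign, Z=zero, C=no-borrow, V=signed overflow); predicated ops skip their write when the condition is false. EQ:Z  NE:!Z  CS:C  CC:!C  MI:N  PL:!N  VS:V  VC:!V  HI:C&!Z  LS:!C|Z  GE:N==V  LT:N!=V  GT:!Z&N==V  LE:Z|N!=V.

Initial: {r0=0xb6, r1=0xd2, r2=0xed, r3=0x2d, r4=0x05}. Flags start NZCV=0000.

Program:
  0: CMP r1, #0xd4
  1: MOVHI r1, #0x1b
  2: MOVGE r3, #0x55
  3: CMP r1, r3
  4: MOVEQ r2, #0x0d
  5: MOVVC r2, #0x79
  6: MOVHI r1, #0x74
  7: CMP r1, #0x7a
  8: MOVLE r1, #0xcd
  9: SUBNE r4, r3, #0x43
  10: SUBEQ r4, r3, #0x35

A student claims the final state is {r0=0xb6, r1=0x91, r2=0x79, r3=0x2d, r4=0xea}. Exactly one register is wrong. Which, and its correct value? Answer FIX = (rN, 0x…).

0: ✓ CMP  NZCV=1000
1: · MOVHI
2: · MOVGE
3: ✓ CMP  NZCV=1010
4: · MOVEQ
5: ✓ MOVVC  r2←0x79
6: ✓ MOVHI  r1←0x74
7: ✓ CMP  NZCV=1000
8: ✓ MOVLE  r1←0xcd
9: ✓ SUBNE  r4←0xea
10: · SUBEQ

FIX = (r1, 0xcd)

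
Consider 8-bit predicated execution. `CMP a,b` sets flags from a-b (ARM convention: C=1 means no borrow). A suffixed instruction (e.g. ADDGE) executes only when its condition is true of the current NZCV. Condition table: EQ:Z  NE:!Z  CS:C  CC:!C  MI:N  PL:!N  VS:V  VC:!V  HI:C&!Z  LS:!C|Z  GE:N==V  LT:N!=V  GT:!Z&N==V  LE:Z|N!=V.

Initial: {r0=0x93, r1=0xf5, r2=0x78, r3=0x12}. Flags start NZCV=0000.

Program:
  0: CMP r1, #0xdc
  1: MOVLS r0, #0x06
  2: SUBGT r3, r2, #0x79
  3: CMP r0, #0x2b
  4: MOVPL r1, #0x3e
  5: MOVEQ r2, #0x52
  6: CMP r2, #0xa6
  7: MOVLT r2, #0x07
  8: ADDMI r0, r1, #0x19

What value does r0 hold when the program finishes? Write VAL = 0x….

VAL = 0x57

[0] flags=0010 → (cmp)
[1] flags=0010 LS?F → skip
[2] flags=0010 GT?T → r3=0xff
[3] flags=0011 → (cmp)
[4] flags=0011 PL?T → r1=0x3e
[5] flags=0011 EQ?F → skip
[6] flags=1001 → (cmp)
[7] flags=1001 LT?F → skip
[8] flags=1001 MI?T → r0=0x57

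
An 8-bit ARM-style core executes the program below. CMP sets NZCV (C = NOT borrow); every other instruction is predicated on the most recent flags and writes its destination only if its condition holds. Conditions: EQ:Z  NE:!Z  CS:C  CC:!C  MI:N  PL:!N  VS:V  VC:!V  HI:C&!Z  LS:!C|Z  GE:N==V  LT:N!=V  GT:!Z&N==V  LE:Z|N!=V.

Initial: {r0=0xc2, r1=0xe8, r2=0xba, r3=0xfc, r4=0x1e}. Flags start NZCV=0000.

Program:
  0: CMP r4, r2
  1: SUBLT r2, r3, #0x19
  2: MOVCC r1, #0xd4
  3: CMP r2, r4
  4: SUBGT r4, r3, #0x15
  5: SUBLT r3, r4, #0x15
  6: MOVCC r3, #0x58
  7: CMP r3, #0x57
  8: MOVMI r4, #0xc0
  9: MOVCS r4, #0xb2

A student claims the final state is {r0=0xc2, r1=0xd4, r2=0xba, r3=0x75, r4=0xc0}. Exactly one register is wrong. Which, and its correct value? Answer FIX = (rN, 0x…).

0: ✓ CMP  NZCV=0000
1: · SUBLT
2: ✓ MOVCC  r1←0xd4
3: ✓ CMP  NZCV=1010
4: · SUBGT
5: ✓ SUBLT  r3←0x09
6: · MOVCC
7: ✓ CMP  NZCV=1000
8: ✓ MOVMI  r4←0xc0
9: · MOVCS

FIX = (r3, 0x09)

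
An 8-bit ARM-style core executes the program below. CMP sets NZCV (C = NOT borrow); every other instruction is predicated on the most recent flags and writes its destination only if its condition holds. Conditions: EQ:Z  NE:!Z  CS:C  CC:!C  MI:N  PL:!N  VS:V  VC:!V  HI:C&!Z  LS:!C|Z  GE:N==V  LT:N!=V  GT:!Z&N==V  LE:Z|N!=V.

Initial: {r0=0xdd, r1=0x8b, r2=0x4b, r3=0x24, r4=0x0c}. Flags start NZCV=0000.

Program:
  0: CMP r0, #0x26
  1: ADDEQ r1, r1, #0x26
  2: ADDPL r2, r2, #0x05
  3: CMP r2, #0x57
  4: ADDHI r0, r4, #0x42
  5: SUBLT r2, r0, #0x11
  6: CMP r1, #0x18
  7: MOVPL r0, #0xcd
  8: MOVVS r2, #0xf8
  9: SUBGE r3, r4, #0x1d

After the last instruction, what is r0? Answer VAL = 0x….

VAL = 0xcd

[0] flags=1010 → (cmp)
[1] flags=1010 EQ?F → skip
[2] flags=1010 PL?F → skip
[3] flags=1000 → (cmp)
[4] flags=1000 HI?F → skip
[5] flags=1000 LT?T → r2=0xcc
[6] flags=0011 → (cmp)
[7] flags=0011 PL?T → r0=0xcd
[8] flags=0011 VS?T → r2=0xf8
[9] flags=0011 GE?F → skip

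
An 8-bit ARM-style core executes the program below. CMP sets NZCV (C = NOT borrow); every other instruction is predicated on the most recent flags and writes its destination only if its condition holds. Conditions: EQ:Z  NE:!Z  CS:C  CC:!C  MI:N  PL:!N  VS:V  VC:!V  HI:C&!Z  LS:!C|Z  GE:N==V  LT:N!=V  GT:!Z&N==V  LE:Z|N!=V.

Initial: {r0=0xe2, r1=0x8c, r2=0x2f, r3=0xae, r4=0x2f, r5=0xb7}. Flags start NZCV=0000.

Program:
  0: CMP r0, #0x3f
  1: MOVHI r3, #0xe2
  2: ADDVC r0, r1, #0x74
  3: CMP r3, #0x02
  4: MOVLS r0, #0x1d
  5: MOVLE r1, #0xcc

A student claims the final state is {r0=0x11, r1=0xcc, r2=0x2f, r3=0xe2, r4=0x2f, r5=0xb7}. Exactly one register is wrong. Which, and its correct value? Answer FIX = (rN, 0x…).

[0] flags=1010 → (cmp)
[1] flags=1010 HI?T → r3=0xe2
[2] flags=1010 VC?T → r0=0x00
[3] flags=1010 → (cmp)
[4] flags=1010 LS?F → skip
[5] flags=1010 LE?T → r1=0xcc

FIX = (r0, 0x00)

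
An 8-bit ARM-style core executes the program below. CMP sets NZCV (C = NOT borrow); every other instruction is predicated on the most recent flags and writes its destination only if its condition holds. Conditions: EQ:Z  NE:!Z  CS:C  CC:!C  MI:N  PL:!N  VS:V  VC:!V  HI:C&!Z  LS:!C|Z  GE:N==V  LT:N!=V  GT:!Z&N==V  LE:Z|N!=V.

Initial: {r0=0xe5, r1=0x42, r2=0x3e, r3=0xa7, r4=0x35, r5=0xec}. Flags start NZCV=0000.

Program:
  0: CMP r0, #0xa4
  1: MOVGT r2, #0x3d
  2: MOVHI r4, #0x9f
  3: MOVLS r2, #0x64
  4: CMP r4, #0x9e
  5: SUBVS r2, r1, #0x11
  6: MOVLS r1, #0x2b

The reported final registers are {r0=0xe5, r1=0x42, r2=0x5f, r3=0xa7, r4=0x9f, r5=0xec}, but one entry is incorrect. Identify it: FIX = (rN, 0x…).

[0] flags=0010 → (cmp)
[1] flags=0010 GT?T → r2=0x3d
[2] flags=0010 HI?T → r4=0x9f
[3] flags=0010 LS?F → skip
[4] flags=0010 → (cmp)
[5] flags=0010 VS?F → skip
[6] flags=0010 LS?F → skip

FIX = (r2, 0x3d)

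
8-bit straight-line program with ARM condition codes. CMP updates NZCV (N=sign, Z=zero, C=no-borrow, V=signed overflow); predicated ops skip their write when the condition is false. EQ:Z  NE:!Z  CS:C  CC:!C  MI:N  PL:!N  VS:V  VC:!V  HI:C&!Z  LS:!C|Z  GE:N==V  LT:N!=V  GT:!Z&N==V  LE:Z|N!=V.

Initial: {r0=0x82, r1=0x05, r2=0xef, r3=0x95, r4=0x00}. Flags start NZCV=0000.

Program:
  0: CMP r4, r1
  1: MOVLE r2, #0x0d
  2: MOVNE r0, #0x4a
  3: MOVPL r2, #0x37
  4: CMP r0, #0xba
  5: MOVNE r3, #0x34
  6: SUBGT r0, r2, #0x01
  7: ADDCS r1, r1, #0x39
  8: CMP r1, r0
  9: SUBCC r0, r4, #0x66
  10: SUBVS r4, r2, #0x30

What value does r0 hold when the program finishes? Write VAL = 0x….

[0] flags=1000 → (cmp)
[1] flags=1000 LE?T → r2=0x0d
[2] flags=1000 NE?T → r0=0x4a
[3] flags=1000 PL?F → skip
[4] flags=1001 → (cmp)
[5] flags=1001 NE?T → r3=0x34
[6] flags=1001 GT?T → r0=0x0c
[7] flags=1001 CS?F → skip
[8] flags=1000 → (cmp)
[9] flags=1000 CC?T → r0=0x9a
[10] flags=1000 VS?F → skip

VAL = 0x9a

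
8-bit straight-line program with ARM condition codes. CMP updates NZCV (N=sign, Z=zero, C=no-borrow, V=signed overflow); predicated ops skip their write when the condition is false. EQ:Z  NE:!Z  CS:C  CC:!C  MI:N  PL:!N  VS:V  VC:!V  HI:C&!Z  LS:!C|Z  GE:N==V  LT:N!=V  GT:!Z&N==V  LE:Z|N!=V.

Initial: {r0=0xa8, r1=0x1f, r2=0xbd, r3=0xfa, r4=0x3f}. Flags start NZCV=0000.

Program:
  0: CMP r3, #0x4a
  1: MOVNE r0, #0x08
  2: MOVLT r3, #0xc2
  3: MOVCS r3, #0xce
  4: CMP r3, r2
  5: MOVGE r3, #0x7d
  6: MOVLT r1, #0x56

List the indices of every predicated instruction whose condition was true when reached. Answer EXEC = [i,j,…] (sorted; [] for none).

EXEC = [1,2,3,5]

0: ✓ CMP  NZCV=1010
1: ✓ MOVNE  r0←0x08
2: ✓ MOVLT  r3←0xc2
3: ✓ MOVCS  r3←0xce
4: ✓ CMP  NZCV=0010
5: ✓ MOVGE  r3←0x7d
6: · MOVLT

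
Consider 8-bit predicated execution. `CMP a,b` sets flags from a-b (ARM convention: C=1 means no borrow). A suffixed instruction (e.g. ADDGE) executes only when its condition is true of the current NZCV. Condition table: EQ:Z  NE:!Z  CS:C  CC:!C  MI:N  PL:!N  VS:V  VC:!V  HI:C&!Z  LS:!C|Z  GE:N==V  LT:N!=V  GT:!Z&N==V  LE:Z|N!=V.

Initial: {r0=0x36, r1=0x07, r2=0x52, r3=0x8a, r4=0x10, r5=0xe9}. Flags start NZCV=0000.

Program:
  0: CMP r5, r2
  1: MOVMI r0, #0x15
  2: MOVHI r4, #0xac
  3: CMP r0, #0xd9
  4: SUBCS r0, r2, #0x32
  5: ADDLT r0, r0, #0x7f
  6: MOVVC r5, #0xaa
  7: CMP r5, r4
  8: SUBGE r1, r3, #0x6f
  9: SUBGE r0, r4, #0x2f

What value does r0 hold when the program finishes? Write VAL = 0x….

[0] flags=1010 → (cmp)
[1] flags=1010 MI?T → r0=0x15
[2] flags=1010 HI?T → r4=0xac
[3] flags=0000 → (cmp)
[4] flags=0000 CS?F → skip
[5] flags=0000 LT?F → skip
[6] flags=0000 VC?T → r5=0xaa
[7] flags=1000 → (cmp)
[8] flags=1000 GE?F → skip
[9] flags=1000 GE?F → skip

VAL = 0x15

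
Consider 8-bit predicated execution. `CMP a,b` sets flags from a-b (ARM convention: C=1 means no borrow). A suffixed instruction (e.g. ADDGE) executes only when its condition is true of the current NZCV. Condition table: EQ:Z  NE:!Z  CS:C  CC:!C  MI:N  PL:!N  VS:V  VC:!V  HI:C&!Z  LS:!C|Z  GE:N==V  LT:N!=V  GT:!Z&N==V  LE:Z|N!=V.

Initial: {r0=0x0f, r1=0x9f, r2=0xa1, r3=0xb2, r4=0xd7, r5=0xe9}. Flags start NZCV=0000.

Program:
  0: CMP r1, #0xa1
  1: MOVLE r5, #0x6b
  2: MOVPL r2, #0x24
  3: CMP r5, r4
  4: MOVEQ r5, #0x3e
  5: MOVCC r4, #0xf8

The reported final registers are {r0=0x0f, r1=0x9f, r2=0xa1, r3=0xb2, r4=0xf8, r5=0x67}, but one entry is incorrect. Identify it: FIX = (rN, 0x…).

0: ✓ CMP  NZCV=1000
1: ✓ MOVLE  r5←0x6b
2: · MOVPL
3: ✓ CMP  NZCV=1001
4: · MOVEQ
5: ✓ MOVCC  r4←0xf8

FIX = (r5, 0x6b)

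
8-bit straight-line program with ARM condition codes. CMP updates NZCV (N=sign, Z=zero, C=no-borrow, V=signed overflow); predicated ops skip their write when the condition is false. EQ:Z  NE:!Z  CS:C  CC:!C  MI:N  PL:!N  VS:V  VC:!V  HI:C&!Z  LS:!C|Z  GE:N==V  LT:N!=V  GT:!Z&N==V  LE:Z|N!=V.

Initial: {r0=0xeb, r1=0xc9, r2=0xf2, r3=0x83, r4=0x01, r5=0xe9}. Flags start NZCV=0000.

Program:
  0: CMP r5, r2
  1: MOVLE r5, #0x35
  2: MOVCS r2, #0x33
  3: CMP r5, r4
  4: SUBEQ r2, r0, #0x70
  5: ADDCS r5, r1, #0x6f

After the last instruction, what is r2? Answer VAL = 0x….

0: ✓ CMP  NZCV=1000
1: ✓ MOVLE  r5←0x35
2: · MOVCS
3: ✓ CMP  NZCV=0010
4: · SUBEQ
5: ✓ ADDCS  r5←0x38

VAL = 0xf2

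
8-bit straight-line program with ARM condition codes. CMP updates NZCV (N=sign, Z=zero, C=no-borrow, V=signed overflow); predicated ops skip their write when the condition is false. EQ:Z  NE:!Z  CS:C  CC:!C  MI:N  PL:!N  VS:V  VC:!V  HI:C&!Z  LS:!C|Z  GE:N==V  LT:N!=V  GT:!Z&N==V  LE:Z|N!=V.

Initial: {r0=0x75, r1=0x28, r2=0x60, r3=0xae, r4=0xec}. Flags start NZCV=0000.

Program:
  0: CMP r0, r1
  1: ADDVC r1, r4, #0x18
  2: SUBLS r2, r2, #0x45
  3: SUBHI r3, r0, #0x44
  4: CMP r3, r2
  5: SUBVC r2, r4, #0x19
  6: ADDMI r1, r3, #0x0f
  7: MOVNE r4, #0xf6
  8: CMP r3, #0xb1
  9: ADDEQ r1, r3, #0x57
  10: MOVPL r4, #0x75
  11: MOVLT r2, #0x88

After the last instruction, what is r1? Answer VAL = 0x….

0: ✓ CMP  NZCV=0010
1: ✓ ADDVC  r1←0x04
2: · SUBLS
3: ✓ SUBHI  r3←0x31
4: ✓ CMP  NZCV=1000
5: ✓ SUBVC  r2←0xd3
6: ✓ ADDMI  r1←0x40
7: ✓ MOVNE  r4←0xf6
8: ✓ CMP  NZCV=1001
9: · ADDEQ
10: · MOVPL
11: · MOVLT

VAL = 0x40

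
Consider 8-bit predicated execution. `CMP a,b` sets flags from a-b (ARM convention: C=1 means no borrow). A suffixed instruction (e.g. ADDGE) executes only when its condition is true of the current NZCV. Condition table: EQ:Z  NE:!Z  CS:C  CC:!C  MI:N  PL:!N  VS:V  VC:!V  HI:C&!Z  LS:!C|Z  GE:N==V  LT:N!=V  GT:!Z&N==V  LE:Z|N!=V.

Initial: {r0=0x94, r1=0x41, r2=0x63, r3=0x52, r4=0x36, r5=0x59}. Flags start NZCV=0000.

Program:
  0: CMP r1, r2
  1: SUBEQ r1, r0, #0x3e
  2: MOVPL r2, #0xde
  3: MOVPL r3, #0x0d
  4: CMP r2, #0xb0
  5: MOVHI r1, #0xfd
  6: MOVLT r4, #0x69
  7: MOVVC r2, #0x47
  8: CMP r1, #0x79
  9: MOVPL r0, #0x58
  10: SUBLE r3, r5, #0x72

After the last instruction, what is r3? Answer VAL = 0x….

VAL = 0xe7

[0] flags=1000 → (cmp)
[1] flags=1000 EQ?F → skip
[2] flags=1000 PL?F → skip
[3] flags=1000 PL?F → skip
[4] flags=1001 → (cmp)
[5] flags=1001 HI?F → skip
[6] flags=1001 LT?F → skip
[7] flags=1001 VC?F → skip
[8] flags=1000 → (cmp)
[9] flags=1000 PL?F → skip
[10] flags=1000 LE?T → r3=0xe7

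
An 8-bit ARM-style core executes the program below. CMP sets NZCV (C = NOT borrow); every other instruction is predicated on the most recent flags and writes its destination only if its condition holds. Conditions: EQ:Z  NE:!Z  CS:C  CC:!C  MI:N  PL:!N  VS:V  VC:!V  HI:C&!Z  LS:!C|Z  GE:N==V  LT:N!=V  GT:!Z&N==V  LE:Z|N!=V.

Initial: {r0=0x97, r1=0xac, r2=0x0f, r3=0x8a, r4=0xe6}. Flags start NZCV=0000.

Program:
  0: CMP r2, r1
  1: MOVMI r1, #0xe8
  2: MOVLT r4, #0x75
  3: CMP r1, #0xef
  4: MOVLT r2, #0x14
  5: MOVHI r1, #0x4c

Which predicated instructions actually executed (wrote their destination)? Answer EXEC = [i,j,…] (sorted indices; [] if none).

EXEC = [4]

0: ✓ CMP  NZCV=0000
1: · MOVMI
2: · MOVLT
3: ✓ CMP  NZCV=1000
4: ✓ MOVLT  r2←0x14
5: · MOVHI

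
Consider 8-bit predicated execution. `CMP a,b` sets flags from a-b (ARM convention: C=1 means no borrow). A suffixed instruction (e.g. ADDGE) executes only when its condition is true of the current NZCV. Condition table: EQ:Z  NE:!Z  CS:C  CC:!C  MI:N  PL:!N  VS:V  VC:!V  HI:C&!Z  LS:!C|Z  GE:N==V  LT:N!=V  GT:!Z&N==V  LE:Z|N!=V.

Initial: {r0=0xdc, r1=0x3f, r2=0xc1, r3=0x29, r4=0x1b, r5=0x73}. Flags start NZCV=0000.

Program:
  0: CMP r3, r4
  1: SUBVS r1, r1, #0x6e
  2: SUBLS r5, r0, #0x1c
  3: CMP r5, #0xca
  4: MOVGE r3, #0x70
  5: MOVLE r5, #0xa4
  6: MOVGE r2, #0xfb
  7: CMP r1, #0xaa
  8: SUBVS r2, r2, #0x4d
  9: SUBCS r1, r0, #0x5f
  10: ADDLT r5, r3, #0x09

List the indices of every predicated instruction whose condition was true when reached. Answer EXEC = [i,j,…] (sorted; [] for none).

EXEC = [4,6,8]

[0] flags=0010 → (cmp)
[1] flags=0010 VS?F → skip
[2] flags=0010 LS?F → skip
[3] flags=1001 → (cmp)
[4] flags=1001 GE?T → r3=0x70
[5] flags=1001 LE?F → skip
[6] flags=1001 GE?T → r2=0xfb
[7] flags=1001 → (cmp)
[8] flags=1001 VS?T → r2=0xae
[9] flags=1001 CS?F → skip
[10] flags=1001 LT?F → skip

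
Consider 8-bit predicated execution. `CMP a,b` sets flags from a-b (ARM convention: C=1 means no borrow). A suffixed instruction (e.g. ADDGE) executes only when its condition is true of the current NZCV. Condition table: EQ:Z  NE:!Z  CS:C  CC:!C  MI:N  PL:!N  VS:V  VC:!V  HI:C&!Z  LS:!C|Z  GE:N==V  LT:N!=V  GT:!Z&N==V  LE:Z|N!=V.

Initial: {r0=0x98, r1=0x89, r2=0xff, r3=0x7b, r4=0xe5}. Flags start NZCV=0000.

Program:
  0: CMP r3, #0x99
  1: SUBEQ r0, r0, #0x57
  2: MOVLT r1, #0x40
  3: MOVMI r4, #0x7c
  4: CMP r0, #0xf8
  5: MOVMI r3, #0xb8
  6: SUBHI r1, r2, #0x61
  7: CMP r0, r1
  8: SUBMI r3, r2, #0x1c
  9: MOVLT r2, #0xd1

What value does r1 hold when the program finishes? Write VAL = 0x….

[0] flags=1001 → (cmp)
[1] flags=1001 EQ?F → skip
[2] flags=1001 LT?F → skip
[3] flags=1001 MI?T → r4=0x7c
[4] flags=1000 → (cmp)
[5] flags=1000 MI?T → r3=0xb8
[6] flags=1000 HI?F → skip
[7] flags=0010 → (cmp)
[8] flags=0010 MI?F → skip
[9] flags=0010 LT?F → skip

VAL = 0x89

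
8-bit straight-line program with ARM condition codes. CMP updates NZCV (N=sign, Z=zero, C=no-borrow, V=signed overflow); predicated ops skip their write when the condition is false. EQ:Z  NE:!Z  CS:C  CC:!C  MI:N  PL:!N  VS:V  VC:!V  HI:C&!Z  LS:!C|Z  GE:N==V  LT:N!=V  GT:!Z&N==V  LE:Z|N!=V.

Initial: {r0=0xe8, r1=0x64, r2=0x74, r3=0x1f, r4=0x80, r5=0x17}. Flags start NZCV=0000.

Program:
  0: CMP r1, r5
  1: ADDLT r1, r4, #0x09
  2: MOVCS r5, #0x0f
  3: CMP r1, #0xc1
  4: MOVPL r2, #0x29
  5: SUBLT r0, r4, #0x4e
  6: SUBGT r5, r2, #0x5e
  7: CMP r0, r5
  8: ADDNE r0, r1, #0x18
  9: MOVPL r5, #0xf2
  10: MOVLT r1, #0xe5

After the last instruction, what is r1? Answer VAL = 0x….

0: ✓ CMP  NZCV=0010
1: · ADDLT
2: ✓ MOVCS  r5←0x0f
3: ✓ CMP  NZCV=1001
4: · MOVPL
5: · SUBLT
6: ✓ SUBGT  r5←0x16
7: ✓ CMP  NZCV=1010
8: ✓ ADDNE  r0←0x7c
9: · MOVPL
10: ✓ MOVLT  r1←0xe5

VAL = 0xe5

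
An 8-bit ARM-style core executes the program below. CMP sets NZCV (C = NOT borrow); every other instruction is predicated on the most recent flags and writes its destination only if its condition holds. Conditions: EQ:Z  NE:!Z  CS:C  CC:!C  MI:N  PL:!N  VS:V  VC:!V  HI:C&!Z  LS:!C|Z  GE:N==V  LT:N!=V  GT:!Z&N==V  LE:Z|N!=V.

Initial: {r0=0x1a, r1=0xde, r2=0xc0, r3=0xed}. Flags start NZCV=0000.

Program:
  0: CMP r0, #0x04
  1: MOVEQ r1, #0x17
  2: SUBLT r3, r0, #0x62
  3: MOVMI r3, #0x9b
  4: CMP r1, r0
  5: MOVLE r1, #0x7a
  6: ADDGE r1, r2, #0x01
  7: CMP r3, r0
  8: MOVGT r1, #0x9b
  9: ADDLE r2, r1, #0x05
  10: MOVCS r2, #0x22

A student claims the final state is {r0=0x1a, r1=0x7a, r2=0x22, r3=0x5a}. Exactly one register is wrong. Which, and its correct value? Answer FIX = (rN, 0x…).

0: ✓ CMP  NZCV=0010
1: · MOVEQ
2: · SUBLT
3: · MOVMI
4: ✓ CMP  NZCV=1010
5: ✓ MOVLE  r1←0x7a
6: · ADDGE
7: ✓ CMP  NZCV=1010
8: · MOVGT
9: ✓ ADDLE  r2←0x7f
10: ✓ MOVCS  r2←0x22

FIX = (r3, 0xed)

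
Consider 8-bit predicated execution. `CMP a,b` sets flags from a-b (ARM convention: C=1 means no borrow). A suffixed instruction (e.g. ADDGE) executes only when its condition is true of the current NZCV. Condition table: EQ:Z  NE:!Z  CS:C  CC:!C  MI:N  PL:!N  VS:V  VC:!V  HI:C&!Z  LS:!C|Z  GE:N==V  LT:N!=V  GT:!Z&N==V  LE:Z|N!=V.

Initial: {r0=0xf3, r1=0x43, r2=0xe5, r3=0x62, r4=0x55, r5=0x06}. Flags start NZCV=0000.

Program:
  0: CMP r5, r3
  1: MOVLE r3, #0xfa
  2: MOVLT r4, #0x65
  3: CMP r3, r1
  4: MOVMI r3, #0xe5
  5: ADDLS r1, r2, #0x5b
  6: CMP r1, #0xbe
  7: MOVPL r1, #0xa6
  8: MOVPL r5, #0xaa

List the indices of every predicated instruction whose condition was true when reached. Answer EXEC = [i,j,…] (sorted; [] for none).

0: ✓ CMP  NZCV=1000
1: ✓ MOVLE  r3←0xfa
2: ✓ MOVLT  r4←0x65
3: ✓ CMP  NZCV=1010
4: ✓ MOVMI  r3←0xe5
5: · ADDLS
6: ✓ CMP  NZCV=1001
7: · MOVPL
8: · MOVPL

EXEC = [1,2,4]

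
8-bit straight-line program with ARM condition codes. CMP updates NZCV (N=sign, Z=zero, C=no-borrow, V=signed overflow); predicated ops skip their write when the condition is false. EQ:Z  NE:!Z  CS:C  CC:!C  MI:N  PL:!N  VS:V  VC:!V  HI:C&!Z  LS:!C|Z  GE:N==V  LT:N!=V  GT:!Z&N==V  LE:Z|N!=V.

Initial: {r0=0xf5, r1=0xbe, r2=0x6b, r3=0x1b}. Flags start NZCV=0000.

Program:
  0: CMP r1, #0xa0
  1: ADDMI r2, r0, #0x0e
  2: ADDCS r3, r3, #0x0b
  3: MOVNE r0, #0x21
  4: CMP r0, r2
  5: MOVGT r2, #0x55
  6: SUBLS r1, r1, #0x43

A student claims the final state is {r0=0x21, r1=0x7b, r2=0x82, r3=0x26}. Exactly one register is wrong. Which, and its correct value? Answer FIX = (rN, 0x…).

[0] flags=0010 → (cmp)
[1] flags=0010 MI?F → skip
[2] flags=0010 CS?T → r3=0x26
[3] flags=0010 NE?T → r0=0x21
[4] flags=1000 → (cmp)
[5] flags=1000 GT?F → skip
[6] flags=1000 LS?T → r1=0x7b

FIX = (r2, 0x6b)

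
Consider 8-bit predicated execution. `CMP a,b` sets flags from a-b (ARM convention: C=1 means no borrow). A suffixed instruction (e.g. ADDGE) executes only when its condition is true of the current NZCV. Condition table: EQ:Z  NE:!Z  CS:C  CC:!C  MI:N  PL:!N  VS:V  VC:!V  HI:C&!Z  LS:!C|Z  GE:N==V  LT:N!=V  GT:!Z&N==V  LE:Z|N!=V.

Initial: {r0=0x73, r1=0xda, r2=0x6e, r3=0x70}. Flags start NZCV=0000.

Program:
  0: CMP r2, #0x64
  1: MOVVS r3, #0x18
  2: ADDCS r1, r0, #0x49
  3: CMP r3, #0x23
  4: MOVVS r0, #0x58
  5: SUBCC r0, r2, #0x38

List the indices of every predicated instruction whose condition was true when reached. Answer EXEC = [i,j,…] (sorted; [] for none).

EXEC = [2]

0: ✓ CMP  NZCV=0010
1: · MOVVS
2: ✓ ADDCS  r1←0xbc
3: ✓ CMP  NZCV=0010
4: · MOVVS
5: · SUBCC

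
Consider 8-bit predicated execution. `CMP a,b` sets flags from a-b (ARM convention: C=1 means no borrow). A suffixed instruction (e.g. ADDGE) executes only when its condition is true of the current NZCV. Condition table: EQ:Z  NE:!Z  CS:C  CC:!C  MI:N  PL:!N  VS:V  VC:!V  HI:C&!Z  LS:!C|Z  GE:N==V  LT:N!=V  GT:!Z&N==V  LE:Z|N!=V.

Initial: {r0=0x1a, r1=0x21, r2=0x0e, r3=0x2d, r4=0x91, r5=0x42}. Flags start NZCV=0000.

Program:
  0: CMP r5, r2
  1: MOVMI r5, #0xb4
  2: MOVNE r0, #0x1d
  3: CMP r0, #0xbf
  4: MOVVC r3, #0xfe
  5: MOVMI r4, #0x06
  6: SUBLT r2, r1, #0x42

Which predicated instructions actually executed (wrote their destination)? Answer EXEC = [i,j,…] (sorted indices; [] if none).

[0] flags=0010 → (cmp)
[1] flags=0010 MI?F → skip
[2] flags=0010 NE?T → r0=0x1d
[3] flags=0000 → (cmp)
[4] flags=0000 VC?T → r3=0xfe
[5] flags=0000 MI?F → skip
[6] flags=0000 LT?F → skip

EXEC = [2,4]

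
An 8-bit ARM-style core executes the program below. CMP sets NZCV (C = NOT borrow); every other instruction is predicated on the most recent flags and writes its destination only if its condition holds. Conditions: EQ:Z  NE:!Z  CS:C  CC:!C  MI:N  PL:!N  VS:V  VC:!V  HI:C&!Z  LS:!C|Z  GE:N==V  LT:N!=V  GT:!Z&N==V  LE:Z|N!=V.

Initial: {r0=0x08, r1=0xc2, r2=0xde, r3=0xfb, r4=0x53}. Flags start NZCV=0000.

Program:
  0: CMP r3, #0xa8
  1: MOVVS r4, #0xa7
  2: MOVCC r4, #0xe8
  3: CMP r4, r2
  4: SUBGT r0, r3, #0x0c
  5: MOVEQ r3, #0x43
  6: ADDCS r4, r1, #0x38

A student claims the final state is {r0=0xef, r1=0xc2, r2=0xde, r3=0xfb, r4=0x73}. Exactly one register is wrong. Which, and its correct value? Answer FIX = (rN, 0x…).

0: ✓ CMP  NZCV=0010
1: · MOVVS
2: · MOVCC
3: ✓ CMP  NZCV=0000
4: ✓ SUBGT  r0←0xef
5: · MOVEQ
6: · ADDCS

FIX = (r4, 0x53)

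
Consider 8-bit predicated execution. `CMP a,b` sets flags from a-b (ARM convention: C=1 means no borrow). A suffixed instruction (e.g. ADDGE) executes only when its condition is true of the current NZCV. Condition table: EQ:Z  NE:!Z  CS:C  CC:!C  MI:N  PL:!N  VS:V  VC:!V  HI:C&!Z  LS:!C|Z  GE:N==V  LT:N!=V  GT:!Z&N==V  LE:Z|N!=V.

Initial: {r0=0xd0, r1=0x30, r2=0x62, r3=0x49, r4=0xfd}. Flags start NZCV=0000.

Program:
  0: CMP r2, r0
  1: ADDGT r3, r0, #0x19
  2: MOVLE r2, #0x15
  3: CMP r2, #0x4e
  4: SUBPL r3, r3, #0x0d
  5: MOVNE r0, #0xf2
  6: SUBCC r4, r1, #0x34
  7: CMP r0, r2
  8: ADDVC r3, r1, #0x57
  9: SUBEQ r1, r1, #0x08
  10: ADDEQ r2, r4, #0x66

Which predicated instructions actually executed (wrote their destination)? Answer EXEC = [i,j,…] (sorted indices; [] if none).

0: ✓ CMP  NZCV=1001
1: ✓ ADDGT  r3←0xe9
2: · MOVLE
3: ✓ CMP  NZCV=0010
4: ✓ SUBPL  r3←0xdc
5: ✓ MOVNE  r0←0xf2
6: · SUBCC
7: ✓ CMP  NZCV=1010
8: ✓ ADDVC  r3←0x87
9: · SUBEQ
10: · ADDEQ

EXEC = [1,4,5,8]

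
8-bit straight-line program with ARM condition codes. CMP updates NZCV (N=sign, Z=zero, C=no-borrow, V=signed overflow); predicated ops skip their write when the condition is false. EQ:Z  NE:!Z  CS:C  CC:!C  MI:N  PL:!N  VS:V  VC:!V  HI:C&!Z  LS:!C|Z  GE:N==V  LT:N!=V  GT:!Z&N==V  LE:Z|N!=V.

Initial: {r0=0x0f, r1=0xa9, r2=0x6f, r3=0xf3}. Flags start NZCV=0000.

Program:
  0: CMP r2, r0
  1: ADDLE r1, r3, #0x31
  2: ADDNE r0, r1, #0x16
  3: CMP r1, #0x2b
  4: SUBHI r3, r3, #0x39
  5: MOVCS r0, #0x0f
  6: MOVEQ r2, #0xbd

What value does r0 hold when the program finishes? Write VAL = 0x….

0: ✓ CMP  NZCV=0010
1: · ADDLE
2: ✓ ADDNE  r0←0xbf
3: ✓ CMP  NZCV=0011
4: ✓ SUBHI  r3←0xba
5: ✓ MOVCS  r0←0x0f
6: · MOVEQ

VAL = 0x0f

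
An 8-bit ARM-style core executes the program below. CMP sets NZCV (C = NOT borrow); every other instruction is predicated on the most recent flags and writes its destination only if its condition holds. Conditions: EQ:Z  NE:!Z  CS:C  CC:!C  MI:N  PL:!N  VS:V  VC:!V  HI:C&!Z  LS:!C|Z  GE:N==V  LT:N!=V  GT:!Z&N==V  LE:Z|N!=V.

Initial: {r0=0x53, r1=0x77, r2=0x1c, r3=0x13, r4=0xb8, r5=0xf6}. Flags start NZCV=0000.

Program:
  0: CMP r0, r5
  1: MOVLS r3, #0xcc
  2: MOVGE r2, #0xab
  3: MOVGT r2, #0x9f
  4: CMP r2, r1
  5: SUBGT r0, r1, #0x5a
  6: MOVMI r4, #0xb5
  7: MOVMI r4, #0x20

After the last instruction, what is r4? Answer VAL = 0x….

0: ✓ CMP  NZCV=0000
1: ✓ MOVLS  r3←0xcc
2: ✓ MOVGE  r2←0xab
3: ✓ MOVGT  r2←0x9f
4: ✓ CMP  NZCV=0011
5: · SUBGT
6: · MOVMI
7: · MOVMI

VAL = 0xb8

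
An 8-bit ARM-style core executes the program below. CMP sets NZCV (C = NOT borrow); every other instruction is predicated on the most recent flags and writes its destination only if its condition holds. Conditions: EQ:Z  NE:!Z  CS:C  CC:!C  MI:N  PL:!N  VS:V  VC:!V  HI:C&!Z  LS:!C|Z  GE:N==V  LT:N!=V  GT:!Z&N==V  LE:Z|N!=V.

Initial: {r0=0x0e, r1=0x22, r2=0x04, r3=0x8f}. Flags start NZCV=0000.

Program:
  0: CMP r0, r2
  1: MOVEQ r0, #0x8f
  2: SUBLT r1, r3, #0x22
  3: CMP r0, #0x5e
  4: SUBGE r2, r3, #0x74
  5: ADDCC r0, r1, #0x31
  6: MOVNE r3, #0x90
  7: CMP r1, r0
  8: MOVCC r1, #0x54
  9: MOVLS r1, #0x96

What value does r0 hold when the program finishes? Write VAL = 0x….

[0] flags=0010 → (cmp)
[1] flags=0010 EQ?F → skip
[2] flags=0010 LT?F → skip
[3] flags=1000 → (cmp)
[4] flags=1000 GE?F → skip
[5] flags=1000 CC?T → r0=0x53
[6] flags=1000 NE?T → r3=0x90
[7] flags=1000 → (cmp)
[8] flags=1000 CC?T → r1=0x54
[9] flags=1000 LS?T → r1=0x96

VAL = 0x53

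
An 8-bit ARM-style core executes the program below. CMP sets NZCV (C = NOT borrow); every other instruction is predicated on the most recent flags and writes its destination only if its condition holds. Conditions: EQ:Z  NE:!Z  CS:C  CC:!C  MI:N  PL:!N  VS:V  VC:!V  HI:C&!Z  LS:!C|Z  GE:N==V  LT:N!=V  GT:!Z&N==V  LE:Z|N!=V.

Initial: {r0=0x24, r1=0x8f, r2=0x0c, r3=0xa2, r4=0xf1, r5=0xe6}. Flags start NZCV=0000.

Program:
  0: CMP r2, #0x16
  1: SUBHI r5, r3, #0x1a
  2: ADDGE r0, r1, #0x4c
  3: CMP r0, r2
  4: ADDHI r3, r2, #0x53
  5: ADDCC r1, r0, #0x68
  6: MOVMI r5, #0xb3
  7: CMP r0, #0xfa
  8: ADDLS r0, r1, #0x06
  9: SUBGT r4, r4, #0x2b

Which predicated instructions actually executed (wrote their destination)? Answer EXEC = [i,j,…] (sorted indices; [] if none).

EXEC = [4,8,9]

[0] flags=1000 → (cmp)
[1] flags=1000 HI?F → skip
[2] flags=1000 GE?F → skip
[3] flags=0010 → (cmp)
[4] flags=0010 HI?T → r3=0x5f
[5] flags=0010 CC?F → skip
[6] flags=0010 MI?F → skip
[7] flags=0000 → (cmp)
[8] flags=0000 LS?T → r0=0x95
[9] flags=0000 GT?T → r4=0xc6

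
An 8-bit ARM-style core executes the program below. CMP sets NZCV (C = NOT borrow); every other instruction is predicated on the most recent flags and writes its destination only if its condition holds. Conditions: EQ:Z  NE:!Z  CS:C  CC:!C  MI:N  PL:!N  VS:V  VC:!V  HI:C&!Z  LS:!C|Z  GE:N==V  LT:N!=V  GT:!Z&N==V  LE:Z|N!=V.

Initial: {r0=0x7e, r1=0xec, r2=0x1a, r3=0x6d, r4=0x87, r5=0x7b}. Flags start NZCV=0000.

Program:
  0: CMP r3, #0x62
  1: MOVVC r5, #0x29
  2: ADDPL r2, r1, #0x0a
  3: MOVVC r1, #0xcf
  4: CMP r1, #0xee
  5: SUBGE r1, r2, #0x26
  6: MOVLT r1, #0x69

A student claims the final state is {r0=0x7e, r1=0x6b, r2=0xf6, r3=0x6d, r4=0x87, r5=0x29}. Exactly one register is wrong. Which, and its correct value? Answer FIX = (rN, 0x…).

0: ✓ CMP  NZCV=0010
1: ✓ MOVVC  r5←0x29
2: ✓ ADDPL  r2←0xf6
3: ✓ MOVVC  r1←0xcf
4: ✓ CMP  NZCV=1000
5: · SUBGE
6: ✓ MOVLT  r1←0x69

FIX = (r1, 0x69)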